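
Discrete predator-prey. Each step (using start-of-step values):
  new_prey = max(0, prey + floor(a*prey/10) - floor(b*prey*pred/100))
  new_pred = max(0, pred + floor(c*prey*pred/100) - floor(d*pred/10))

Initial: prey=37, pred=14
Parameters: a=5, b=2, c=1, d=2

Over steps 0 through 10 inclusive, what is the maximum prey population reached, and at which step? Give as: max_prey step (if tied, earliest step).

Step 1: prey: 37+18-10=45; pred: 14+5-2=17
Step 2: prey: 45+22-15=52; pred: 17+7-3=21
Step 3: prey: 52+26-21=57; pred: 21+10-4=27
Step 4: prey: 57+28-30=55; pred: 27+15-5=37
Step 5: prey: 55+27-40=42; pred: 37+20-7=50
Step 6: prey: 42+21-42=21; pred: 50+21-10=61
Step 7: prey: 21+10-25=6; pred: 61+12-12=61
Step 8: prey: 6+3-7=2; pred: 61+3-12=52
Step 9: prey: 2+1-2=1; pred: 52+1-10=43
Step 10: prey: 1+0-0=1; pred: 43+0-8=35
Max prey = 57 at step 3

Answer: 57 3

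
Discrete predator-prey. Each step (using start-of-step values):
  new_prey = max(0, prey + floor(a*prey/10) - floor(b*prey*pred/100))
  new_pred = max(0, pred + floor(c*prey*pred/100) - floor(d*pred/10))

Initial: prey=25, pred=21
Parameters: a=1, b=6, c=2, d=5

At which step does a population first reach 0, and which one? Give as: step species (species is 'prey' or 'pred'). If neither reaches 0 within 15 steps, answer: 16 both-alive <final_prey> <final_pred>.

Step 1: prey: 25+2-31=0; pred: 21+10-10=21
First extinction: prey at step 1

Answer: 1 prey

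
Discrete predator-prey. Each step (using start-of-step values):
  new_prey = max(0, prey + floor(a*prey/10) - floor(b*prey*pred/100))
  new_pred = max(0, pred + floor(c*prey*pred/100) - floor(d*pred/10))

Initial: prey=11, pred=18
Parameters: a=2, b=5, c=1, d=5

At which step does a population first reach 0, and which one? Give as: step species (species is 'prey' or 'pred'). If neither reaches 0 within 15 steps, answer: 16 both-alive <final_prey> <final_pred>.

Step 1: prey: 11+2-9=4; pred: 18+1-9=10
Step 2: prey: 4+0-2=2; pred: 10+0-5=5
Step 3: prey: 2+0-0=2; pred: 5+0-2=3
Step 4: prey: 2+0-0=2; pred: 3+0-1=2
Step 5: prey: 2+0-0=2; pred: 2+0-1=1
Step 6: prey: 2+0-0=2; pred: 1+0-0=1
Steps 7-15: state stable at prey=2, pred=1 (no change)
No extinction within 15 steps

Answer: 16 both-alive 2 1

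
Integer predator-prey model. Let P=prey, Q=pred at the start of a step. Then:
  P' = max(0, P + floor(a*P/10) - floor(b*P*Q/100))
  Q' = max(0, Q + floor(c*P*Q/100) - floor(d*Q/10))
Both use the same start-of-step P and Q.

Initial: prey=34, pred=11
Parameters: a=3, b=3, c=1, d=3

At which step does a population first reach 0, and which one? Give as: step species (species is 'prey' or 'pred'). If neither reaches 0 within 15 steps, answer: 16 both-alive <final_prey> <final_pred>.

Answer: 16 both-alive 30 11

Derivation:
Step 1: prey: 34+10-11=33; pred: 11+3-3=11
Step 2: prey: 33+9-10=32; pred: 11+3-3=11
Step 3: prey: 32+9-10=31; pred: 11+3-3=11
Step 4: prey: 31+9-10=30; pred: 11+3-3=11
Step 5: prey: 30+9-9=30; pred: 11+3-3=11
Steps 6-15: state stable at prey=30, pred=11 (no change)
No extinction within 15 steps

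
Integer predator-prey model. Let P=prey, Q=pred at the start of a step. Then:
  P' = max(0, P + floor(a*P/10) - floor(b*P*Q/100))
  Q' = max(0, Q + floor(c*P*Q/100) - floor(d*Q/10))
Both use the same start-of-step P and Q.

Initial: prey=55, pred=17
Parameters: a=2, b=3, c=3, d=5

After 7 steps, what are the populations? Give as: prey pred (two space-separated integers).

Step 1: prey: 55+11-28=38; pred: 17+28-8=37
Step 2: prey: 38+7-42=3; pred: 37+42-18=61
Step 3: prey: 3+0-5=0; pred: 61+5-30=36
Step 4: prey: 0+0-0=0; pred: 36+0-18=18
Step 5: prey: 0+0-0=0; pred: 18+0-9=9
Step 6: prey: 0+0-0=0; pred: 9+0-4=5
Step 7: prey: 0+0-0=0; pred: 5+0-2=3

Answer: 0 3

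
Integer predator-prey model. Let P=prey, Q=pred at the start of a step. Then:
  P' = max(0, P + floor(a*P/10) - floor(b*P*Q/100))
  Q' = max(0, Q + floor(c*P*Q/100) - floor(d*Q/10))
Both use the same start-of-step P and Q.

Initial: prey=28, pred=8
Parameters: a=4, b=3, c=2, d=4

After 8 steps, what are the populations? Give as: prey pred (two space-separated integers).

Answer: 3 23

Derivation:
Step 1: prey: 28+11-6=33; pred: 8+4-3=9
Step 2: prey: 33+13-8=38; pred: 9+5-3=11
Step 3: prey: 38+15-12=41; pred: 11+8-4=15
Step 4: prey: 41+16-18=39; pred: 15+12-6=21
Step 5: prey: 39+15-24=30; pred: 21+16-8=29
Step 6: prey: 30+12-26=16; pred: 29+17-11=35
Step 7: prey: 16+6-16=6; pred: 35+11-14=32
Step 8: prey: 6+2-5=3; pred: 32+3-12=23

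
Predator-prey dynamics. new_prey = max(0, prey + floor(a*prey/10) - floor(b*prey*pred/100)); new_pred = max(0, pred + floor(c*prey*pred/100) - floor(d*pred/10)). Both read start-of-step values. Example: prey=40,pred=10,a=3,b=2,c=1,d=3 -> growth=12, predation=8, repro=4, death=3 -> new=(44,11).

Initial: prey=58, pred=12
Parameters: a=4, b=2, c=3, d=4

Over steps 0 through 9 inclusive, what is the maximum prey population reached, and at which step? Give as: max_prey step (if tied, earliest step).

Step 1: prey: 58+23-13=68; pred: 12+20-4=28
Step 2: prey: 68+27-38=57; pred: 28+57-11=74
Step 3: prey: 57+22-84=0; pred: 74+126-29=171
Step 4: prey: 0+0-0=0; pred: 171+0-68=103
Step 5: prey: 0+0-0=0; pred: 103+0-41=62
Step 6: prey: 0+0-0=0; pred: 62+0-24=38
Step 7: prey: 0+0-0=0; pred: 38+0-15=23
Step 8: prey: 0+0-0=0; pred: 23+0-9=14
Step 9: prey: 0+0-0=0; pred: 14+0-5=9
Max prey = 68 at step 1

Answer: 68 1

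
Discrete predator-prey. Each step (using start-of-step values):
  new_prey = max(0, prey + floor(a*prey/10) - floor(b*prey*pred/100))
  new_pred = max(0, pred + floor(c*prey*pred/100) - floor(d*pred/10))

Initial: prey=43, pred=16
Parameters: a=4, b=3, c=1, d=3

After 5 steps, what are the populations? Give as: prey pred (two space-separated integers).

Step 1: prey: 43+17-20=40; pred: 16+6-4=18
Step 2: prey: 40+16-21=35; pred: 18+7-5=20
Step 3: prey: 35+14-21=28; pred: 20+7-6=21
Step 4: prey: 28+11-17=22; pred: 21+5-6=20
Step 5: prey: 22+8-13=17; pred: 20+4-6=18

Answer: 17 18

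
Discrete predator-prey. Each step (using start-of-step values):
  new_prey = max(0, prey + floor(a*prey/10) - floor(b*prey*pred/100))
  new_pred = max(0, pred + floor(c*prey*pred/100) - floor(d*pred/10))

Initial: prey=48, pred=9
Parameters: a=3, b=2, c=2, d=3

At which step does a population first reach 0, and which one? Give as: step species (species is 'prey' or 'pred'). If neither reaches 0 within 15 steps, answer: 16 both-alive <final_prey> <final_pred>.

Answer: 5 prey

Derivation:
Step 1: prey: 48+14-8=54; pred: 9+8-2=15
Step 2: prey: 54+16-16=54; pred: 15+16-4=27
Step 3: prey: 54+16-29=41; pred: 27+29-8=48
Step 4: prey: 41+12-39=14; pred: 48+39-14=73
Step 5: prey: 14+4-20=0; pred: 73+20-21=72
First extinction: prey at step 5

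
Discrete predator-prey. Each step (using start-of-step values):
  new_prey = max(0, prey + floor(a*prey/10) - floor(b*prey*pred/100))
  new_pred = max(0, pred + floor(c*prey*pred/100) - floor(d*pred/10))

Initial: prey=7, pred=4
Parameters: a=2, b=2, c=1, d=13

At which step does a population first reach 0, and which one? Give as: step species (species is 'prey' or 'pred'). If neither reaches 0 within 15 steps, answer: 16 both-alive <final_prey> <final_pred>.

Answer: 1 pred

Derivation:
Step 1: prey: 7+1-0=8; pred: 4+0-5=0
First extinction: pred at step 1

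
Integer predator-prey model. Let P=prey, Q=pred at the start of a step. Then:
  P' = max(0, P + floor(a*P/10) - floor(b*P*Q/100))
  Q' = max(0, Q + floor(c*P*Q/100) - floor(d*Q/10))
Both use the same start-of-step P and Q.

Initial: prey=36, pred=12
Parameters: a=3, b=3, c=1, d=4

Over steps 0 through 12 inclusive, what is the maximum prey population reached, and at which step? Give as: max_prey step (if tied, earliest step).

Step 1: prey: 36+10-12=34; pred: 12+4-4=12
Step 2: prey: 34+10-12=32; pred: 12+4-4=12
Step 3: prey: 32+9-11=30; pred: 12+3-4=11
Step 4: prey: 30+9-9=30; pred: 11+3-4=10
Step 5: prey: 30+9-9=30; pred: 10+3-4=9
Step 6: prey: 30+9-8=31; pred: 9+2-3=8
Step 7: prey: 31+9-7=33; pred: 8+2-3=7
Step 8: prey: 33+9-6=36; pred: 7+2-2=7
Step 9: prey: 36+10-7=39; pred: 7+2-2=7
Step 10: prey: 39+11-8=42; pred: 7+2-2=7
Step 11: prey: 42+12-8=46; pred: 7+2-2=7
Step 12: prey: 46+13-9=50; pred: 7+3-2=8
Max prey = 50 at step 12

Answer: 50 12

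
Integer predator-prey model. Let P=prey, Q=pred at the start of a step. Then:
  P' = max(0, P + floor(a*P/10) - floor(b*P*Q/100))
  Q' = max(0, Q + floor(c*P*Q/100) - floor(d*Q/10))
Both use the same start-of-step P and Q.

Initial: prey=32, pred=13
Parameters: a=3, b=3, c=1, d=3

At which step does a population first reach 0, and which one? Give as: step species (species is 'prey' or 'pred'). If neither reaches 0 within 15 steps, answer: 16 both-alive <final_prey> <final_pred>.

Answer: 16 both-alive 42 7

Derivation:
Step 1: prey: 32+9-12=29; pred: 13+4-3=14
Step 2: prey: 29+8-12=25; pred: 14+4-4=14
Step 3: prey: 25+7-10=22; pred: 14+3-4=13
Step 4: prey: 22+6-8=20; pred: 13+2-3=12
Step 5: prey: 20+6-7=19; pred: 12+2-3=11
Step 6: prey: 19+5-6=18; pred: 11+2-3=10
Step 7: prey: 18+5-5=18; pred: 10+1-3=8
Step 8: prey: 18+5-4=19; pred: 8+1-2=7
Step 9: prey: 19+5-3=21; pred: 7+1-2=6
Step 10: prey: 21+6-3=24; pred: 6+1-1=6
Step 11: prey: 24+7-4=27; pred: 6+1-1=6
Step 12: prey: 27+8-4=31; pred: 6+1-1=6
Step 13: prey: 31+9-5=35; pred: 6+1-1=6
Step 14: prey: 35+10-6=39; pred: 6+2-1=7
Step 15: prey: 39+11-8=42; pred: 7+2-2=7
No extinction within 15 steps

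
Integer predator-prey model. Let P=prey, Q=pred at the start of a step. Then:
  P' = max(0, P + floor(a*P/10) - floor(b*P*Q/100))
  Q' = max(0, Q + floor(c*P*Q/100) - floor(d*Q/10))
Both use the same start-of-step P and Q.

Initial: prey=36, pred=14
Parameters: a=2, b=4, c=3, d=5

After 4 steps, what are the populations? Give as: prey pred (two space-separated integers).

Answer: 1 9

Derivation:
Step 1: prey: 36+7-20=23; pred: 14+15-7=22
Step 2: prey: 23+4-20=7; pred: 22+15-11=26
Step 3: prey: 7+1-7=1; pred: 26+5-13=18
Step 4: prey: 1+0-0=1; pred: 18+0-9=9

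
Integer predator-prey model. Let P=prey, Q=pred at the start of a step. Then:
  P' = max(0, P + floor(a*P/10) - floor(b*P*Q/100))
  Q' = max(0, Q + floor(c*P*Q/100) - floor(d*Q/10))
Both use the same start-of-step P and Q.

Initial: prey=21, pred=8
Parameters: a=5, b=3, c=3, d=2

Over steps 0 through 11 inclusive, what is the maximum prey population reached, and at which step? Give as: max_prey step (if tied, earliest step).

Answer: 30 2

Derivation:
Step 1: prey: 21+10-5=26; pred: 8+5-1=12
Step 2: prey: 26+13-9=30; pred: 12+9-2=19
Step 3: prey: 30+15-17=28; pred: 19+17-3=33
Step 4: prey: 28+14-27=15; pred: 33+27-6=54
Step 5: prey: 15+7-24=0; pred: 54+24-10=68
Step 6: prey: 0+0-0=0; pred: 68+0-13=55
Step 7: prey: 0+0-0=0; pred: 55+0-11=44
Step 8: prey: 0+0-0=0; pred: 44+0-8=36
Step 9: prey: 0+0-0=0; pred: 36+0-7=29
Step 10: prey: 0+0-0=0; pred: 29+0-5=24
Step 11: prey: 0+0-0=0; pred: 24+0-4=20
Max prey = 30 at step 2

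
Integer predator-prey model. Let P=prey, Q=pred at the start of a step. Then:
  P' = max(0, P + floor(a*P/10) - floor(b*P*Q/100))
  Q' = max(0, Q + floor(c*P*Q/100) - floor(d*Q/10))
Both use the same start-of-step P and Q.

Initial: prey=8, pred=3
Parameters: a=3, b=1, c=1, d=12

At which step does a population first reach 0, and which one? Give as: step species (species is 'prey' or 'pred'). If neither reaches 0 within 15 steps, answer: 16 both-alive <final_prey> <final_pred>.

Answer: 1 pred

Derivation:
Step 1: prey: 8+2-0=10; pred: 3+0-3=0
First extinction: pred at step 1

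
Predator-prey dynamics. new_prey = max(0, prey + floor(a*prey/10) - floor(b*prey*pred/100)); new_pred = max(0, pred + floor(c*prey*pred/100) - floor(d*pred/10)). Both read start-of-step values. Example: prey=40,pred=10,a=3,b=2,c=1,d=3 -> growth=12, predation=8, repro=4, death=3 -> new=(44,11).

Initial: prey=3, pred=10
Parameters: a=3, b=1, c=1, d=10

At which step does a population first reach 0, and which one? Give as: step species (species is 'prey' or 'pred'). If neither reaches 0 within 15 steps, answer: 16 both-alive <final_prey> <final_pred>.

Answer: 1 pred

Derivation:
Step 1: prey: 3+0-0=3; pred: 10+0-10=0
First extinction: pred at step 1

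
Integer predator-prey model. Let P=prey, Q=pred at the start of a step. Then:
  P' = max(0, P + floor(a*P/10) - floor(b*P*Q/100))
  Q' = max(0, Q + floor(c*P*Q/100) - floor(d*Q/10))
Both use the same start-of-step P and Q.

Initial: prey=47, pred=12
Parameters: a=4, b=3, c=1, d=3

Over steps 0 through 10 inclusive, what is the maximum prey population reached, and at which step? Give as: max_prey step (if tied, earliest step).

Answer: 49 1

Derivation:
Step 1: prey: 47+18-16=49; pred: 12+5-3=14
Step 2: prey: 49+19-20=48; pred: 14+6-4=16
Step 3: prey: 48+19-23=44; pred: 16+7-4=19
Step 4: prey: 44+17-25=36; pred: 19+8-5=22
Step 5: prey: 36+14-23=27; pred: 22+7-6=23
Step 6: prey: 27+10-18=19; pred: 23+6-6=23
Step 7: prey: 19+7-13=13; pred: 23+4-6=21
Step 8: prey: 13+5-8=10; pred: 21+2-6=17
Step 9: prey: 10+4-5=9; pred: 17+1-5=13
Step 10: prey: 9+3-3=9; pred: 13+1-3=11
Max prey = 49 at step 1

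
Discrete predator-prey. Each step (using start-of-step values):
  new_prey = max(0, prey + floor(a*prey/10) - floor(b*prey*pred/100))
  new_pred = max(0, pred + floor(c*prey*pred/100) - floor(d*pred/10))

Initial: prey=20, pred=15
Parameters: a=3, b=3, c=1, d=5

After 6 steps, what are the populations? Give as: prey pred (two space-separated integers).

Answer: 34 1

Derivation:
Step 1: prey: 20+6-9=17; pred: 15+3-7=11
Step 2: prey: 17+5-5=17; pred: 11+1-5=7
Step 3: prey: 17+5-3=19; pred: 7+1-3=5
Step 4: prey: 19+5-2=22; pred: 5+0-2=3
Step 5: prey: 22+6-1=27; pred: 3+0-1=2
Step 6: prey: 27+8-1=34; pred: 2+0-1=1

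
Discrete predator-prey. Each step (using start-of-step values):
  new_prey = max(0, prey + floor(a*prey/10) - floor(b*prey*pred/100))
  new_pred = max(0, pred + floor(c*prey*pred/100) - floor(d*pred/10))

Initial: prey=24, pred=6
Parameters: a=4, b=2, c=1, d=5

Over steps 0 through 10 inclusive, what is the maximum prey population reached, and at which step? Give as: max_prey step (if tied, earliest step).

Answer: 208 8

Derivation:
Step 1: prey: 24+9-2=31; pred: 6+1-3=4
Step 2: prey: 31+12-2=41; pred: 4+1-2=3
Step 3: prey: 41+16-2=55; pred: 3+1-1=3
Step 4: prey: 55+22-3=74; pred: 3+1-1=3
Step 5: prey: 74+29-4=99; pred: 3+2-1=4
Step 6: prey: 99+39-7=131; pred: 4+3-2=5
Step 7: prey: 131+52-13=170; pred: 5+6-2=9
Step 8: prey: 170+68-30=208; pred: 9+15-4=20
Step 9: prey: 208+83-83=208; pred: 20+41-10=51
Step 10: prey: 208+83-212=79; pred: 51+106-25=132
Max prey = 208 at step 8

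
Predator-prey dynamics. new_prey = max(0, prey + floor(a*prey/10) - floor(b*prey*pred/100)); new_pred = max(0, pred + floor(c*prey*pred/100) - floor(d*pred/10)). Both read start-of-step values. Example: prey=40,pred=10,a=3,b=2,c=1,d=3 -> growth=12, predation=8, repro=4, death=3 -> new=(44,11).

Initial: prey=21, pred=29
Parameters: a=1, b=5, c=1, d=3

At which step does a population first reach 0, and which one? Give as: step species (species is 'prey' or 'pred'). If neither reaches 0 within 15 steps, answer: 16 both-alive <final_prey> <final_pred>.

Answer: 1 prey

Derivation:
Step 1: prey: 21+2-30=0; pred: 29+6-8=27
First extinction: prey at step 1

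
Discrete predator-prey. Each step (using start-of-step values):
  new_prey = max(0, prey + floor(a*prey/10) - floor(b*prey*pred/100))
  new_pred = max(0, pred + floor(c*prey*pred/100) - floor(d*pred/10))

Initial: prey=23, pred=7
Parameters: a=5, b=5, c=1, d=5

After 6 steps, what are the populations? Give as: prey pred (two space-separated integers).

Step 1: prey: 23+11-8=26; pred: 7+1-3=5
Step 2: prey: 26+13-6=33; pred: 5+1-2=4
Step 3: prey: 33+16-6=43; pred: 4+1-2=3
Step 4: prey: 43+21-6=58; pred: 3+1-1=3
Step 5: prey: 58+29-8=79; pred: 3+1-1=3
Step 6: prey: 79+39-11=107; pred: 3+2-1=4

Answer: 107 4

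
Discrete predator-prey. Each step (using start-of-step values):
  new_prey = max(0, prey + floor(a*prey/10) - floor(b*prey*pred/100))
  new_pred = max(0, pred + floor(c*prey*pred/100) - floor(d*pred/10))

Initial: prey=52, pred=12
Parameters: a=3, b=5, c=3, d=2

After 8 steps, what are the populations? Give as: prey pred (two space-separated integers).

Step 1: prey: 52+15-31=36; pred: 12+18-2=28
Step 2: prey: 36+10-50=0; pred: 28+30-5=53
Step 3: prey: 0+0-0=0; pred: 53+0-10=43
Step 4: prey: 0+0-0=0; pred: 43+0-8=35
Step 5: prey: 0+0-0=0; pred: 35+0-7=28
Step 6: prey: 0+0-0=0; pred: 28+0-5=23
Step 7: prey: 0+0-0=0; pred: 23+0-4=19
Step 8: prey: 0+0-0=0; pred: 19+0-3=16

Answer: 0 16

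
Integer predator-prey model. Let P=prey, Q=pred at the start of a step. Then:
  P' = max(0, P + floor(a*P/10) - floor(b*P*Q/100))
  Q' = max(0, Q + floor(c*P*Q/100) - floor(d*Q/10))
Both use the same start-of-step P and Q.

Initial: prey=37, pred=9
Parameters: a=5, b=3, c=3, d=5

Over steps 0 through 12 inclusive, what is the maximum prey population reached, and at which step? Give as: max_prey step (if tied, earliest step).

Step 1: prey: 37+18-9=46; pred: 9+9-4=14
Step 2: prey: 46+23-19=50; pred: 14+19-7=26
Step 3: prey: 50+25-39=36; pred: 26+39-13=52
Step 4: prey: 36+18-56=0; pred: 52+56-26=82
Step 5: prey: 0+0-0=0; pred: 82+0-41=41
Step 6: prey: 0+0-0=0; pred: 41+0-20=21
Step 7: prey: 0+0-0=0; pred: 21+0-10=11
Step 8: prey: 0+0-0=0; pred: 11+0-5=6
Step 9: prey: 0+0-0=0; pred: 6+0-3=3
Step 10: prey: 0+0-0=0; pred: 3+0-1=2
Step 11: prey: 0+0-0=0; pred: 2+0-1=1
Step 12: prey: 0+0-0=0; pred: 1+0-0=1
Max prey = 50 at step 2

Answer: 50 2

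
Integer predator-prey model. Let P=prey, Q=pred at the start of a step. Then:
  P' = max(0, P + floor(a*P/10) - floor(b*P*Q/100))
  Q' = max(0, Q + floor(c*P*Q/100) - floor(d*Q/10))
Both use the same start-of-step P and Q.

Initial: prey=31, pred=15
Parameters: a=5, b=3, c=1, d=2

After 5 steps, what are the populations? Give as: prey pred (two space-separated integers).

Step 1: prey: 31+15-13=33; pred: 15+4-3=16
Step 2: prey: 33+16-15=34; pred: 16+5-3=18
Step 3: prey: 34+17-18=33; pred: 18+6-3=21
Step 4: prey: 33+16-20=29; pred: 21+6-4=23
Step 5: prey: 29+14-20=23; pred: 23+6-4=25

Answer: 23 25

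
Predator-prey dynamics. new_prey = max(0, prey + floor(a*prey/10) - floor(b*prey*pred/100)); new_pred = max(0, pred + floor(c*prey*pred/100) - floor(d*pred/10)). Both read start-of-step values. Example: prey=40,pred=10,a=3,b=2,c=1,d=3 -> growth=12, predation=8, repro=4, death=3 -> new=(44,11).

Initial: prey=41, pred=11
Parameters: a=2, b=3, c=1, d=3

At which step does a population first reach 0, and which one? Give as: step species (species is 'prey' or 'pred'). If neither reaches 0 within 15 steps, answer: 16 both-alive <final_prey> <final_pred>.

Answer: 16 both-alive 19 3

Derivation:
Step 1: prey: 41+8-13=36; pred: 11+4-3=12
Step 2: prey: 36+7-12=31; pred: 12+4-3=13
Step 3: prey: 31+6-12=25; pred: 13+4-3=14
Step 4: prey: 25+5-10=20; pred: 14+3-4=13
Step 5: prey: 20+4-7=17; pred: 13+2-3=12
Step 6: prey: 17+3-6=14; pred: 12+2-3=11
Step 7: prey: 14+2-4=12; pred: 11+1-3=9
Step 8: prey: 12+2-3=11; pred: 9+1-2=8
Step 9: prey: 11+2-2=11; pred: 8+0-2=6
Step 10: prey: 11+2-1=12; pred: 6+0-1=5
Step 11: prey: 12+2-1=13; pred: 5+0-1=4
Step 12: prey: 13+2-1=14; pred: 4+0-1=3
Step 13: prey: 14+2-1=15; pred: 3+0-0=3
Step 14: prey: 15+3-1=17; pred: 3+0-0=3
Step 15: prey: 17+3-1=19; pred: 3+0-0=3
No extinction within 15 steps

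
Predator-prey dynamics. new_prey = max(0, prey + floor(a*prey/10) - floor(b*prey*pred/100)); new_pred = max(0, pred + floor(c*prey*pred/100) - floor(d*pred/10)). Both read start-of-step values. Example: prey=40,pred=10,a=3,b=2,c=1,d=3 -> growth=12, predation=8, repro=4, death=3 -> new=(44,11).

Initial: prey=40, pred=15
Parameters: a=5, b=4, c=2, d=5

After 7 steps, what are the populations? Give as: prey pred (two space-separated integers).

Answer: 8 4

Derivation:
Step 1: prey: 40+20-24=36; pred: 15+12-7=20
Step 2: prey: 36+18-28=26; pred: 20+14-10=24
Step 3: prey: 26+13-24=15; pred: 24+12-12=24
Step 4: prey: 15+7-14=8; pred: 24+7-12=19
Step 5: prey: 8+4-6=6; pred: 19+3-9=13
Step 6: prey: 6+3-3=6; pred: 13+1-6=8
Step 7: prey: 6+3-1=8; pred: 8+0-4=4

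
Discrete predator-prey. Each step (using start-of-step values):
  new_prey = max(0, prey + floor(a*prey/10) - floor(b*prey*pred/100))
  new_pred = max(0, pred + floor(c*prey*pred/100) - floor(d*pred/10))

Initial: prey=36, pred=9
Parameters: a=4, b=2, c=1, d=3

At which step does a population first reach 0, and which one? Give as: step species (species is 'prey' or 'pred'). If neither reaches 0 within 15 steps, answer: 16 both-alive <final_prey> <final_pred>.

Answer: 16 both-alive 1 7

Derivation:
Step 1: prey: 36+14-6=44; pred: 9+3-2=10
Step 2: prey: 44+17-8=53; pred: 10+4-3=11
Step 3: prey: 53+21-11=63; pred: 11+5-3=13
Step 4: prey: 63+25-16=72; pred: 13+8-3=18
Step 5: prey: 72+28-25=75; pred: 18+12-5=25
Step 6: prey: 75+30-37=68; pred: 25+18-7=36
Step 7: prey: 68+27-48=47; pred: 36+24-10=50
Step 8: prey: 47+18-47=18; pred: 50+23-15=58
Step 9: prey: 18+7-20=5; pred: 58+10-17=51
Step 10: prey: 5+2-5=2; pred: 51+2-15=38
Step 11: prey: 2+0-1=1; pred: 38+0-11=27
Step 12: prey: 1+0-0=1; pred: 27+0-8=19
Step 13: prey: 1+0-0=1; pred: 19+0-5=14
Step 14: prey: 1+0-0=1; pred: 14+0-4=10
Step 15: prey: 1+0-0=1; pred: 10+0-3=7
No extinction within 15 steps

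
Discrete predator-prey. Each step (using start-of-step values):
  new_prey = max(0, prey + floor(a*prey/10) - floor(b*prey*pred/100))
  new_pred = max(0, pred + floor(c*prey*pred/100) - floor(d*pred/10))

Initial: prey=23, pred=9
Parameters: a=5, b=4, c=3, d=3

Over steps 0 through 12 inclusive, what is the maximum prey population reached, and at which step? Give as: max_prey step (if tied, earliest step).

Step 1: prey: 23+11-8=26; pred: 9+6-2=13
Step 2: prey: 26+13-13=26; pred: 13+10-3=20
Step 3: prey: 26+13-20=19; pred: 20+15-6=29
Step 4: prey: 19+9-22=6; pred: 29+16-8=37
Step 5: prey: 6+3-8=1; pred: 37+6-11=32
Step 6: prey: 1+0-1=0; pred: 32+0-9=23
Step 7: prey: 0+0-0=0; pred: 23+0-6=17
Step 8: prey: 0+0-0=0; pred: 17+0-5=12
Step 9: prey: 0+0-0=0; pred: 12+0-3=9
Step 10: prey: 0+0-0=0; pred: 9+0-2=7
Step 11: prey: 0+0-0=0; pred: 7+0-2=5
Step 12: prey: 0+0-0=0; pred: 5+0-1=4
Max prey = 26 at step 1

Answer: 26 1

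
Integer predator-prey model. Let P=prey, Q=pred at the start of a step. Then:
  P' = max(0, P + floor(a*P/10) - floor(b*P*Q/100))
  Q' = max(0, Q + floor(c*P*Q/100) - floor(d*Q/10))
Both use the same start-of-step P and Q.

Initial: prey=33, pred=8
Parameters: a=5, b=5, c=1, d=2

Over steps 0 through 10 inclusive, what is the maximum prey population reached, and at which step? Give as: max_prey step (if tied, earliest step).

Step 1: prey: 33+16-13=36; pred: 8+2-1=9
Step 2: prey: 36+18-16=38; pred: 9+3-1=11
Step 3: prey: 38+19-20=37; pred: 11+4-2=13
Step 4: prey: 37+18-24=31; pred: 13+4-2=15
Step 5: prey: 31+15-23=23; pred: 15+4-3=16
Step 6: prey: 23+11-18=16; pred: 16+3-3=16
Step 7: prey: 16+8-12=12; pred: 16+2-3=15
Step 8: prey: 12+6-9=9; pred: 15+1-3=13
Step 9: prey: 9+4-5=8; pred: 13+1-2=12
Step 10: prey: 8+4-4=8; pred: 12+0-2=10
Max prey = 38 at step 2

Answer: 38 2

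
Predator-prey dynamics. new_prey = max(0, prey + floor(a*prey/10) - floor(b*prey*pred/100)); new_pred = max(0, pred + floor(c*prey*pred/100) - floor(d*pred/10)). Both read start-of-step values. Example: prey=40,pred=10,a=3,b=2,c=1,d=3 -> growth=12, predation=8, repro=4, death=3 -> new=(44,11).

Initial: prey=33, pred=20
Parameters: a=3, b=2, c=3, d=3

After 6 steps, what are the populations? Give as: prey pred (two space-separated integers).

Step 1: prey: 33+9-13=29; pred: 20+19-6=33
Step 2: prey: 29+8-19=18; pred: 33+28-9=52
Step 3: prey: 18+5-18=5; pred: 52+28-15=65
Step 4: prey: 5+1-6=0; pred: 65+9-19=55
Step 5: prey: 0+0-0=0; pred: 55+0-16=39
Step 6: prey: 0+0-0=0; pred: 39+0-11=28

Answer: 0 28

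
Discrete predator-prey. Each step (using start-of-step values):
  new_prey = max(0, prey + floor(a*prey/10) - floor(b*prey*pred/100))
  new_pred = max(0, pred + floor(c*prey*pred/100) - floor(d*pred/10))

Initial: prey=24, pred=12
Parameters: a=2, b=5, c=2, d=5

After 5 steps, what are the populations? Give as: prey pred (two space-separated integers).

Step 1: prey: 24+4-14=14; pred: 12+5-6=11
Step 2: prey: 14+2-7=9; pred: 11+3-5=9
Step 3: prey: 9+1-4=6; pred: 9+1-4=6
Step 4: prey: 6+1-1=6; pred: 6+0-3=3
Step 5: prey: 6+1-0=7; pred: 3+0-1=2

Answer: 7 2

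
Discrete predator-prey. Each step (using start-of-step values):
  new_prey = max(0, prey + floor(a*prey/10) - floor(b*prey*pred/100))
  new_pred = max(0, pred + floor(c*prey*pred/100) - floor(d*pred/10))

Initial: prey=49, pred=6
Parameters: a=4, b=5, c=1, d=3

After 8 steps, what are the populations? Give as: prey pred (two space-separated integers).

Answer: 9 14

Derivation:
Step 1: prey: 49+19-14=54; pred: 6+2-1=7
Step 2: prey: 54+21-18=57; pred: 7+3-2=8
Step 3: prey: 57+22-22=57; pred: 8+4-2=10
Step 4: prey: 57+22-28=51; pred: 10+5-3=12
Step 5: prey: 51+20-30=41; pred: 12+6-3=15
Step 6: prey: 41+16-30=27; pred: 15+6-4=17
Step 7: prey: 27+10-22=15; pred: 17+4-5=16
Step 8: prey: 15+6-12=9; pred: 16+2-4=14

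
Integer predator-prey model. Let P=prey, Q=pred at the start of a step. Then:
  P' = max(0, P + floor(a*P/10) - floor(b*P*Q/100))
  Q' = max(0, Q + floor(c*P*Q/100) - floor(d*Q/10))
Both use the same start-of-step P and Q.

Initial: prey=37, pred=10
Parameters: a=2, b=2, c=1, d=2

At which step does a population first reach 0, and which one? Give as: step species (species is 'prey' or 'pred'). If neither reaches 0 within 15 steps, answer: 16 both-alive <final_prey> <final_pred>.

Step 1: prey: 37+7-7=37; pred: 10+3-2=11
Step 2: prey: 37+7-8=36; pred: 11+4-2=13
Step 3: prey: 36+7-9=34; pred: 13+4-2=15
Step 4: prey: 34+6-10=30; pred: 15+5-3=17
Step 5: prey: 30+6-10=26; pred: 17+5-3=19
Step 6: prey: 26+5-9=22; pred: 19+4-3=20
Step 7: prey: 22+4-8=18; pred: 20+4-4=20
Step 8: prey: 18+3-7=14; pred: 20+3-4=19
Step 9: prey: 14+2-5=11; pred: 19+2-3=18
Step 10: prey: 11+2-3=10; pred: 18+1-3=16
Step 11: prey: 10+2-3=9; pred: 16+1-3=14
Step 12: prey: 9+1-2=8; pred: 14+1-2=13
Step 13: prey: 8+1-2=7; pred: 13+1-2=12
Step 14: prey: 7+1-1=7; pred: 12+0-2=10
Step 15: prey: 7+1-1=7; pred: 10+0-2=8
No extinction within 15 steps

Answer: 16 both-alive 7 8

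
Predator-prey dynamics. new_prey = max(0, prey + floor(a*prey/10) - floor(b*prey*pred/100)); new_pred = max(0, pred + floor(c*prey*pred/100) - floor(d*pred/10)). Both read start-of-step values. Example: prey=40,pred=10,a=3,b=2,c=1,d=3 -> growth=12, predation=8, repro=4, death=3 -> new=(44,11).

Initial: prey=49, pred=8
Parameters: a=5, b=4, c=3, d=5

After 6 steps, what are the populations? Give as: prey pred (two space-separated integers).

Step 1: prey: 49+24-15=58; pred: 8+11-4=15
Step 2: prey: 58+29-34=53; pred: 15+26-7=34
Step 3: prey: 53+26-72=7; pred: 34+54-17=71
Step 4: prey: 7+3-19=0; pred: 71+14-35=50
Step 5: prey: 0+0-0=0; pred: 50+0-25=25
Step 6: prey: 0+0-0=0; pred: 25+0-12=13

Answer: 0 13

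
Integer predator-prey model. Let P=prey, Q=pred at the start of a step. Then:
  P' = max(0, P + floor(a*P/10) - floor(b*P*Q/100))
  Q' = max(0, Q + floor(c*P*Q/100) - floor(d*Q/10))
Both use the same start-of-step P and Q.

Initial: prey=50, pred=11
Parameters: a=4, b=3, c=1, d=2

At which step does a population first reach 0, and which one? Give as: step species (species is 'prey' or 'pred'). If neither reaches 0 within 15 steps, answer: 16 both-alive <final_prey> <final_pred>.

Answer: 16 both-alive 1 6

Derivation:
Step 1: prey: 50+20-16=54; pred: 11+5-2=14
Step 2: prey: 54+21-22=53; pred: 14+7-2=19
Step 3: prey: 53+21-30=44; pred: 19+10-3=26
Step 4: prey: 44+17-34=27; pred: 26+11-5=32
Step 5: prey: 27+10-25=12; pred: 32+8-6=34
Step 6: prey: 12+4-12=4; pred: 34+4-6=32
Step 7: prey: 4+1-3=2; pred: 32+1-6=27
Step 8: prey: 2+0-1=1; pred: 27+0-5=22
Step 9: prey: 1+0-0=1; pred: 22+0-4=18
Step 10: prey: 1+0-0=1; pred: 18+0-3=15
Step 11: prey: 1+0-0=1; pred: 15+0-3=12
Step 12: prey: 1+0-0=1; pred: 12+0-2=10
Step 13: prey: 1+0-0=1; pred: 10+0-2=8
Step 14: prey: 1+0-0=1; pred: 8+0-1=7
Step 15: prey: 1+0-0=1; pred: 7+0-1=6
No extinction within 15 steps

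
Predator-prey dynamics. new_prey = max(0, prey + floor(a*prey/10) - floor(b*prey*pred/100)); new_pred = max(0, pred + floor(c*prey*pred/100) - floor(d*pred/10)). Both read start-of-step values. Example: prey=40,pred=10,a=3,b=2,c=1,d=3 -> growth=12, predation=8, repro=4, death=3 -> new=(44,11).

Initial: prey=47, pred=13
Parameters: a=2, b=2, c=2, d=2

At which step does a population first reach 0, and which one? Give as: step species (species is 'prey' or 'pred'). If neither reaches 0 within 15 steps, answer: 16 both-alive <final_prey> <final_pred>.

Answer: 5 prey

Derivation:
Step 1: prey: 47+9-12=44; pred: 13+12-2=23
Step 2: prey: 44+8-20=32; pred: 23+20-4=39
Step 3: prey: 32+6-24=14; pred: 39+24-7=56
Step 4: prey: 14+2-15=1; pred: 56+15-11=60
Step 5: prey: 1+0-1=0; pred: 60+1-12=49
First extinction: prey at step 5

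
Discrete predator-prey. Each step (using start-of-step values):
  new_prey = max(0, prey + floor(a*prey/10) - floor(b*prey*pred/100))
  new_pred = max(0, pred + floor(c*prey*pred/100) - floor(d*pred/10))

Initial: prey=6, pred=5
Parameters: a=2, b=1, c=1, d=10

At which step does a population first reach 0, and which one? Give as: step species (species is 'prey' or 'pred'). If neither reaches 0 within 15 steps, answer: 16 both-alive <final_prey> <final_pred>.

Step 1: prey: 6+1-0=7; pred: 5+0-5=0
First extinction: pred at step 1

Answer: 1 pred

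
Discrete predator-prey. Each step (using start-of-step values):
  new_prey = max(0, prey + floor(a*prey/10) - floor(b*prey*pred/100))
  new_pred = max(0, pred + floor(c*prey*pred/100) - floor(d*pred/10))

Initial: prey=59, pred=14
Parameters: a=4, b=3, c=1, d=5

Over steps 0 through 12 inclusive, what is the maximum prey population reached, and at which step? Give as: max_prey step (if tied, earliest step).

Step 1: prey: 59+23-24=58; pred: 14+8-7=15
Step 2: prey: 58+23-26=55; pred: 15+8-7=16
Step 3: prey: 55+22-26=51; pred: 16+8-8=16
Step 4: prey: 51+20-24=47; pred: 16+8-8=16
Step 5: prey: 47+18-22=43; pred: 16+7-8=15
Step 6: prey: 43+17-19=41; pred: 15+6-7=14
Step 7: prey: 41+16-17=40; pred: 14+5-7=12
Step 8: prey: 40+16-14=42; pred: 12+4-6=10
Step 9: prey: 42+16-12=46; pred: 10+4-5=9
Step 10: prey: 46+18-12=52; pred: 9+4-4=9
Step 11: prey: 52+20-14=58; pred: 9+4-4=9
Step 12: prey: 58+23-15=66; pred: 9+5-4=10
Max prey = 66 at step 12

Answer: 66 12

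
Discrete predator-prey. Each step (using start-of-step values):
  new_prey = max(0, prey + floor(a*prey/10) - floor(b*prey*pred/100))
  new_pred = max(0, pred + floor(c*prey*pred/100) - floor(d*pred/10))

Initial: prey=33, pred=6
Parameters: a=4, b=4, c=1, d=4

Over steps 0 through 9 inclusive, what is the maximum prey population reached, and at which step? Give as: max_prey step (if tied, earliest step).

Step 1: prey: 33+13-7=39; pred: 6+1-2=5
Step 2: prey: 39+15-7=47; pred: 5+1-2=4
Step 3: prey: 47+18-7=58; pred: 4+1-1=4
Step 4: prey: 58+23-9=72; pred: 4+2-1=5
Step 5: prey: 72+28-14=86; pred: 5+3-2=6
Step 6: prey: 86+34-20=100; pred: 6+5-2=9
Step 7: prey: 100+40-36=104; pred: 9+9-3=15
Step 8: prey: 104+41-62=83; pred: 15+15-6=24
Step 9: prey: 83+33-79=37; pred: 24+19-9=34
Max prey = 104 at step 7

Answer: 104 7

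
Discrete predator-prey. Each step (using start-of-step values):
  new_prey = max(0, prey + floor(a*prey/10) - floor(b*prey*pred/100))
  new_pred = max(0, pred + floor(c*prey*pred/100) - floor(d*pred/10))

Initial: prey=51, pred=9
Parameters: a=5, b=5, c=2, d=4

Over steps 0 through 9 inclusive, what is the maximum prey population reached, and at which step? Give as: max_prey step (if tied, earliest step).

Answer: 54 1

Derivation:
Step 1: prey: 51+25-22=54; pred: 9+9-3=15
Step 2: prey: 54+27-40=41; pred: 15+16-6=25
Step 3: prey: 41+20-51=10; pred: 25+20-10=35
Step 4: prey: 10+5-17=0; pred: 35+7-14=28
Step 5: prey: 0+0-0=0; pred: 28+0-11=17
Step 6: prey: 0+0-0=0; pred: 17+0-6=11
Step 7: prey: 0+0-0=0; pred: 11+0-4=7
Step 8: prey: 0+0-0=0; pred: 7+0-2=5
Step 9: prey: 0+0-0=0; pred: 5+0-2=3
Max prey = 54 at step 1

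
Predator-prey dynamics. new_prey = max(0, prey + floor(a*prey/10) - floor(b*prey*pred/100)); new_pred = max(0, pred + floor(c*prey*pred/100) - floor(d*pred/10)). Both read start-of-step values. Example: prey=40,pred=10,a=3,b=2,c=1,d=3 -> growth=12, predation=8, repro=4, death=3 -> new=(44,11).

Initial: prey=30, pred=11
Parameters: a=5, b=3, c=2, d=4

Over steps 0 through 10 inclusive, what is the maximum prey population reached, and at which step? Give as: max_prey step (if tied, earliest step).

Answer: 40 2

Derivation:
Step 1: prey: 30+15-9=36; pred: 11+6-4=13
Step 2: prey: 36+18-14=40; pred: 13+9-5=17
Step 3: prey: 40+20-20=40; pred: 17+13-6=24
Step 4: prey: 40+20-28=32; pred: 24+19-9=34
Step 5: prey: 32+16-32=16; pred: 34+21-13=42
Step 6: prey: 16+8-20=4; pred: 42+13-16=39
Step 7: prey: 4+2-4=2; pred: 39+3-15=27
Step 8: prey: 2+1-1=2; pred: 27+1-10=18
Step 9: prey: 2+1-1=2; pred: 18+0-7=11
Step 10: prey: 2+1-0=3; pred: 11+0-4=7
Max prey = 40 at step 2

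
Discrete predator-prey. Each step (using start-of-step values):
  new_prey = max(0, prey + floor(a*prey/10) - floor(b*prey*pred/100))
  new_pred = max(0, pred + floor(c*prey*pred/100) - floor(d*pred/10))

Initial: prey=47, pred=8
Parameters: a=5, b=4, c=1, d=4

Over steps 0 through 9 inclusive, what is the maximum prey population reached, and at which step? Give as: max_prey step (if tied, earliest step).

Step 1: prey: 47+23-15=55; pred: 8+3-3=8
Step 2: prey: 55+27-17=65; pred: 8+4-3=9
Step 3: prey: 65+32-23=74; pred: 9+5-3=11
Step 4: prey: 74+37-32=79; pred: 11+8-4=15
Step 5: prey: 79+39-47=71; pred: 15+11-6=20
Step 6: prey: 71+35-56=50; pred: 20+14-8=26
Step 7: prey: 50+25-52=23; pred: 26+13-10=29
Step 8: prey: 23+11-26=8; pred: 29+6-11=24
Step 9: prey: 8+4-7=5; pred: 24+1-9=16
Max prey = 79 at step 4

Answer: 79 4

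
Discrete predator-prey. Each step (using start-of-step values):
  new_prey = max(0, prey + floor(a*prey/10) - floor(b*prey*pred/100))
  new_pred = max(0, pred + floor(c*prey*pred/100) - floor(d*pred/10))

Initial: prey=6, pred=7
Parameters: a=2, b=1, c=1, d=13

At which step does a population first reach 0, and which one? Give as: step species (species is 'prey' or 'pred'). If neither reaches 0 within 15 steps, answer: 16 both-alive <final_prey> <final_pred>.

Answer: 1 pred

Derivation:
Step 1: prey: 6+1-0=7; pred: 7+0-9=0
First extinction: pred at step 1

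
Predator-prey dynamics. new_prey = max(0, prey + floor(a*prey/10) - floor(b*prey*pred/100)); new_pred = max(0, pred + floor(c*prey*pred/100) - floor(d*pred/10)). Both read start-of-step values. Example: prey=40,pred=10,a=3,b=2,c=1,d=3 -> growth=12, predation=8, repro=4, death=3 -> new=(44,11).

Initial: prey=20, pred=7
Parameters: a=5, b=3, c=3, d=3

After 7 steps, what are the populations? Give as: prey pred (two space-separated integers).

Answer: 0 42

Derivation:
Step 1: prey: 20+10-4=26; pred: 7+4-2=9
Step 2: prey: 26+13-7=32; pred: 9+7-2=14
Step 3: prey: 32+16-13=35; pred: 14+13-4=23
Step 4: prey: 35+17-24=28; pred: 23+24-6=41
Step 5: prey: 28+14-34=8; pred: 41+34-12=63
Step 6: prey: 8+4-15=0; pred: 63+15-18=60
Step 7: prey: 0+0-0=0; pred: 60+0-18=42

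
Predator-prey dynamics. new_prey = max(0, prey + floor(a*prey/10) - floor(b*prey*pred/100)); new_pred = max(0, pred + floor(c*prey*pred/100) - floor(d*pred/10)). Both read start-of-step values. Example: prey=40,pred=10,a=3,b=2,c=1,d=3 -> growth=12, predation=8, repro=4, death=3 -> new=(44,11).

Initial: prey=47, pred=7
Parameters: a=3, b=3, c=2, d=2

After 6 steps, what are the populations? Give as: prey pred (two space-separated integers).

Step 1: prey: 47+14-9=52; pred: 7+6-1=12
Step 2: prey: 52+15-18=49; pred: 12+12-2=22
Step 3: prey: 49+14-32=31; pred: 22+21-4=39
Step 4: prey: 31+9-36=4; pred: 39+24-7=56
Step 5: prey: 4+1-6=0; pred: 56+4-11=49
Step 6: prey: 0+0-0=0; pred: 49+0-9=40

Answer: 0 40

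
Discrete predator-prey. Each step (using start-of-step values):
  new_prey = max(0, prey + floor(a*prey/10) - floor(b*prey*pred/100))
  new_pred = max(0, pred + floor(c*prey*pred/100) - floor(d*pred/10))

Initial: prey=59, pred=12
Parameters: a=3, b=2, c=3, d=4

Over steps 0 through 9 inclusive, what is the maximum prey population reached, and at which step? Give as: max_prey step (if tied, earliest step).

Step 1: prey: 59+17-14=62; pred: 12+21-4=29
Step 2: prey: 62+18-35=45; pred: 29+53-11=71
Step 3: prey: 45+13-63=0; pred: 71+95-28=138
Step 4: prey: 0+0-0=0; pred: 138+0-55=83
Step 5: prey: 0+0-0=0; pred: 83+0-33=50
Step 6: prey: 0+0-0=0; pred: 50+0-20=30
Step 7: prey: 0+0-0=0; pred: 30+0-12=18
Step 8: prey: 0+0-0=0; pred: 18+0-7=11
Step 9: prey: 0+0-0=0; pred: 11+0-4=7
Max prey = 62 at step 1

Answer: 62 1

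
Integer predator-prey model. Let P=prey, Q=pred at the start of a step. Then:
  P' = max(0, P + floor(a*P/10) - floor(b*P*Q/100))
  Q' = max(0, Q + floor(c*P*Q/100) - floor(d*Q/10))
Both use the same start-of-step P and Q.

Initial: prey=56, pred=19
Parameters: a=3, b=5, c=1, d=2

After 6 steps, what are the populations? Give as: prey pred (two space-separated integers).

Answer: 0 11

Derivation:
Step 1: prey: 56+16-53=19; pred: 19+10-3=26
Step 2: prey: 19+5-24=0; pred: 26+4-5=25
Step 3: prey: 0+0-0=0; pred: 25+0-5=20
Step 4: prey: 0+0-0=0; pred: 20+0-4=16
Step 5: prey: 0+0-0=0; pred: 16+0-3=13
Step 6: prey: 0+0-0=0; pred: 13+0-2=11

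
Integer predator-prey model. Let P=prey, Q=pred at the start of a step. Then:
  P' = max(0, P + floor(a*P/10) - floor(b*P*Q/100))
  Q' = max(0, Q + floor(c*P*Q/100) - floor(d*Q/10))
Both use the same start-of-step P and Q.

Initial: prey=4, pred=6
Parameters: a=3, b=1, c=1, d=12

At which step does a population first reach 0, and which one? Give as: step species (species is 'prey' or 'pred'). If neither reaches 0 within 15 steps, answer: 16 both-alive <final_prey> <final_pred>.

Step 1: prey: 4+1-0=5; pred: 6+0-7=0
First extinction: pred at step 1

Answer: 1 pred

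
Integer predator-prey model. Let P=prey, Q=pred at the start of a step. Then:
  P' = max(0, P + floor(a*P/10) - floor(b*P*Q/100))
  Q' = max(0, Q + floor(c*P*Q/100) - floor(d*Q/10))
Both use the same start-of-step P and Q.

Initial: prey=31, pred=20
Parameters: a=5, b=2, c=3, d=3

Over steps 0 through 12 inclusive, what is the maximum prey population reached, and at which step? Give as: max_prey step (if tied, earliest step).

Answer: 34 1

Derivation:
Step 1: prey: 31+15-12=34; pred: 20+18-6=32
Step 2: prey: 34+17-21=30; pred: 32+32-9=55
Step 3: prey: 30+15-33=12; pred: 55+49-16=88
Step 4: prey: 12+6-21=0; pred: 88+31-26=93
Step 5: prey: 0+0-0=0; pred: 93+0-27=66
Step 6: prey: 0+0-0=0; pred: 66+0-19=47
Step 7: prey: 0+0-0=0; pred: 47+0-14=33
Step 8: prey: 0+0-0=0; pred: 33+0-9=24
Step 9: prey: 0+0-0=0; pred: 24+0-7=17
Step 10: prey: 0+0-0=0; pred: 17+0-5=12
Step 11: prey: 0+0-0=0; pred: 12+0-3=9
Step 12: prey: 0+0-0=0; pred: 9+0-2=7
Max prey = 34 at step 1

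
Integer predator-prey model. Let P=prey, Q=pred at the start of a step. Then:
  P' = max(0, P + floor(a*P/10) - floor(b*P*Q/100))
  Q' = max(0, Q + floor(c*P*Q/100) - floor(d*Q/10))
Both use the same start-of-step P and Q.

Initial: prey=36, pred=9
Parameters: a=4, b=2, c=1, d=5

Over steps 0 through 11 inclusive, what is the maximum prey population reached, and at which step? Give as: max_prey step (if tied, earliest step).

Step 1: prey: 36+14-6=44; pred: 9+3-4=8
Step 2: prey: 44+17-7=54; pred: 8+3-4=7
Step 3: prey: 54+21-7=68; pred: 7+3-3=7
Step 4: prey: 68+27-9=86; pred: 7+4-3=8
Step 5: prey: 86+34-13=107; pred: 8+6-4=10
Step 6: prey: 107+42-21=128; pred: 10+10-5=15
Step 7: prey: 128+51-38=141; pred: 15+19-7=27
Step 8: prey: 141+56-76=121; pred: 27+38-13=52
Step 9: prey: 121+48-125=44; pred: 52+62-26=88
Step 10: prey: 44+17-77=0; pred: 88+38-44=82
Step 11: prey: 0+0-0=0; pred: 82+0-41=41
Max prey = 141 at step 7

Answer: 141 7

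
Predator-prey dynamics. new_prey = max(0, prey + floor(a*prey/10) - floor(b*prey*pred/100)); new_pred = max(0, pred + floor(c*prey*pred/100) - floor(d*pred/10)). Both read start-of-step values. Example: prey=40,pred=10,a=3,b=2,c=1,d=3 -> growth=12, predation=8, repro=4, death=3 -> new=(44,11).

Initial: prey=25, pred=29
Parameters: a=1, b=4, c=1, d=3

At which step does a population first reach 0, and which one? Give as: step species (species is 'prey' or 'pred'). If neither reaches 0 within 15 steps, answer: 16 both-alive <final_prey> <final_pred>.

Answer: 1 prey

Derivation:
Step 1: prey: 25+2-29=0; pred: 29+7-8=28
First extinction: prey at step 1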